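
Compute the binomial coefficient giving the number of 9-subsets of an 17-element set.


C(n,k) = n! / (k!(n-k)!)
C(17,9) = 17! / (9!8!)
= 24310

C(17,9) = 24310


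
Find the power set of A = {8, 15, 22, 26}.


|A| = 4, so |P(A)| = 2^4 = 16
Enumerate subsets by cardinality (0 to 4):
∅, {8}, {15}, {22}, {26}, {8, 15}, {8, 22}, {8, 26}, {15, 22}, {15, 26}, {22, 26}, {8, 15, 22}, {8, 15, 26}, {8, 22, 26}, {15, 22, 26}, {8, 15, 22, 26}

P(A) has 16 subsets: ∅, {8}, {15}, {22}, {26}, {8, 15}, {8, 22}, {8, 26}, {15, 22}, {15, 26}, {22, 26}, {8, 15, 22}, {8, 15, 26}, {8, 22, 26}, {15, 22, 26}, {8, 15, 22, 26}


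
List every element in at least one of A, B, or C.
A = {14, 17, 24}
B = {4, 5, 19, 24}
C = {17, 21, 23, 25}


A ∪ B = {4, 5, 14, 17, 19, 24}
(A ∪ B) ∪ C = {4, 5, 14, 17, 19, 21, 23, 24, 25}

A ∪ B ∪ C = {4, 5, 14, 17, 19, 21, 23, 24, 25}


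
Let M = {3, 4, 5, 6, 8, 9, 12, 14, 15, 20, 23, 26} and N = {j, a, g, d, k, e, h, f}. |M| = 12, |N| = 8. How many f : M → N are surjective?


n = |M| = 12, k = |N| = 8. Surjections via inclusion-exclusion:
S(n,k) = Σ(-1)^i × C(k,i) × (k-i)^n, i=0 to k
i=0: (-1)^0×C(8,0)×8^12 = 68719476736
i=1: (-1)^1×C(8,1)×7^12 = -110730297608
i=2: (-1)^2×C(8,2)×6^12 = 60949905408
i=3: (-1)^3×C(8,3)×5^12 = -13671875000
i=4: (-1)^4×C(8,4)×4^12 = 1174405120
i=5: (-1)^5×C(8,5)×3^12 = -29760696
i=6: (-1)^6×C(8,6)×2^12 = 114688
i=7: (-1)^7×C(8,7)×1^12 = -8
i=8: (-1)^8×C(8,8)×0^12 = 0
Total = 6411968640

Number of surjections = 6411968640


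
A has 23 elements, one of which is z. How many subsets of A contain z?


Subsets of A containing z correspond to subsets of A \ {z}, which has 22 elements.
Count = 2^(n-1) = 2^22
= 4194304

Number of subsets containing z = 4194304


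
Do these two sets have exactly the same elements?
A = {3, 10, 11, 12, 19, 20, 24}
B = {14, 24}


Two sets are equal iff they have exactly the same elements.
A = {3, 10, 11, 12, 19, 20, 24}
B = {14, 24}
Differences: {3, 10, 11, 12, 14, 19, 20}
A ≠ B

No, A ≠ B


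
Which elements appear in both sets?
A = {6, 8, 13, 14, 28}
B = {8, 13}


A ∩ B = elements in both A and B
A = {6, 8, 13, 14, 28}
B = {8, 13}
A ∩ B = {8, 13}

A ∩ B = {8, 13}


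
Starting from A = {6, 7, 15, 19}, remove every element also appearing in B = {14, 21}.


A \ B = elements in A but not in B
A = {6, 7, 15, 19}
B = {14, 21}
Remove from A any elements in B
A \ B = {6, 7, 15, 19}

A \ B = {6, 7, 15, 19}


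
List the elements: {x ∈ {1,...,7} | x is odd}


Checking each candidate:
Condition: odd numbers in {1,...,7}
Result = {1, 3, 5, 7}

{1, 3, 5, 7}


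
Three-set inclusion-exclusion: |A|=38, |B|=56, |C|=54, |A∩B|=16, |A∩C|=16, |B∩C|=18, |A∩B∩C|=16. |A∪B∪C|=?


|A∪B∪C| = |A|+|B|+|C| - |A∩B|-|A∩C|-|B∩C| + |A∩B∩C|
= 38+56+54 - 16-16-18 + 16
= 148 - 50 + 16
= 114

|A ∪ B ∪ C| = 114


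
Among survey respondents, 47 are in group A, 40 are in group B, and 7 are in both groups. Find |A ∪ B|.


|A ∪ B| = |A| + |B| - |A ∩ B|
= 47 + 40 - 7
= 80

|A ∪ B| = 80


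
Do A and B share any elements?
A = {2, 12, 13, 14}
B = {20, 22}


Disjoint means A ∩ B = ∅.
A ∩ B = ∅
A ∩ B = ∅, so A and B are disjoint.

No — A and B share no elements (A ∩ B = ∅), so they are disjoint


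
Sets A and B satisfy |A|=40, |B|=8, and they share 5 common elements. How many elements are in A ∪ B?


|A ∪ B| = |A| + |B| - |A ∩ B|
= 40 + 8 - 5
= 43

|A ∪ B| = 43


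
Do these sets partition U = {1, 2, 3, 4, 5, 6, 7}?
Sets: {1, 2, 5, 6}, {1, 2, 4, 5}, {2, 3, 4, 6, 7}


A partition requires: (1) non-empty parts, (2) pairwise disjoint, (3) union = U
Parts: {1, 2, 5, 6}, {1, 2, 4, 5}, {2, 3, 4, 6, 7}
Union of parts: {1, 2, 3, 4, 5, 6, 7}
U = {1, 2, 3, 4, 5, 6, 7}
All non-empty? True
Pairwise disjoint? False
Covers U? True

No, not a valid partition


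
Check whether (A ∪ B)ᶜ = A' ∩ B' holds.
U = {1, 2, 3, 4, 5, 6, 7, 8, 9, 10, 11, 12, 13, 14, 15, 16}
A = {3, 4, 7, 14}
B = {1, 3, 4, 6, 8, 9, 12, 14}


LHS: A ∪ B = {1, 3, 4, 6, 7, 8, 9, 12, 14}
(A ∪ B)' = U \ (A ∪ B) = {2, 5, 10, 11, 13, 15, 16}
A' = {1, 2, 5, 6, 8, 9, 10, 11, 12, 13, 15, 16}, B' = {2, 5, 7, 10, 11, 13, 15, 16}
Claimed RHS: A' ∩ B' = {2, 5, 10, 11, 13, 15, 16}
Identity is VALID: LHS = RHS = {2, 5, 10, 11, 13, 15, 16} ✓

Identity is valid. (A ∪ B)' = A' ∩ B' = {2, 5, 10, 11, 13, 15, 16}


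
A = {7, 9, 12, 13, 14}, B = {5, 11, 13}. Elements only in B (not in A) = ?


A = {7, 9, 12, 13, 14}
B = {5, 11, 13}
Region: only in B (not in A)
Elements: {5, 11}

Elements only in B (not in A): {5, 11}


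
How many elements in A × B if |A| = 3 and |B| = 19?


|A × B| = |A| × |B|
= 3 × 19
= 57

|A × B| = 57


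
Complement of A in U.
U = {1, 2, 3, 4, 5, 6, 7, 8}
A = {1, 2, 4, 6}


Aᶜ = U \ A = elements in U but not in A
U = {1, 2, 3, 4, 5, 6, 7, 8}
A = {1, 2, 4, 6}
Aᶜ = {3, 5, 7, 8}

Aᶜ = {3, 5, 7, 8}


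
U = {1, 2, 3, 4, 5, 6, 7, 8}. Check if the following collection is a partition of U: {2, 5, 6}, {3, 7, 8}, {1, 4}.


A partition requires: (1) non-empty parts, (2) pairwise disjoint, (3) union = U
Parts: {2, 5, 6}, {3, 7, 8}, {1, 4}
Union of parts: {1, 2, 3, 4, 5, 6, 7, 8}
U = {1, 2, 3, 4, 5, 6, 7, 8}
All non-empty? True
Pairwise disjoint? True
Covers U? True

Yes, valid partition


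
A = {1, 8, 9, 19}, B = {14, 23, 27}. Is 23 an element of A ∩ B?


A = {1, 8, 9, 19}, B = {14, 23, 27}
A ∩ B = elements in both A and B
A ∩ B = ∅
Checking if 23 ∈ A ∩ B
23 is not in A ∩ B → False

23 ∉ A ∩ B


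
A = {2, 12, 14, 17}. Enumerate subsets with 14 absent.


A subset of A that omits 14 is a subset of A \ {14}, so there are 2^(n-1) = 2^3 = 8 of them.
Subsets excluding 14: ∅, {2}, {12}, {17}, {2, 12}, {2, 17}, {12, 17}, {2, 12, 17}

Subsets excluding 14 (8 total): ∅, {2}, {12}, {17}, {2, 12}, {2, 17}, {12, 17}, {2, 12, 17}


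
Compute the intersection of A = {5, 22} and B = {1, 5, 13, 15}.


A ∩ B = elements in both A and B
A = {5, 22}
B = {1, 5, 13, 15}
A ∩ B = {5}

A ∩ B = {5}


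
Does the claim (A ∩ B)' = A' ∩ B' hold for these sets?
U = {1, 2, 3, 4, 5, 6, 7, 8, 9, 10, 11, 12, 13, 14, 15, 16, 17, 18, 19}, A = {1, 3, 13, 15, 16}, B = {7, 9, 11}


LHS: A ∩ B = ∅
(A ∩ B)' = U \ (A ∩ B) = {1, 2, 3, 4, 5, 6, 7, 8, 9, 10, 11, 12, 13, 14, 15, 16, 17, 18, 19}
A' = {2, 4, 5, 6, 7, 8, 9, 10, 11, 12, 14, 17, 18, 19}, B' = {1, 2, 3, 4, 5, 6, 8, 10, 12, 13, 14, 15, 16, 17, 18, 19}
Claimed RHS: A' ∩ B' = {2, 4, 5, 6, 8, 10, 12, 14, 17, 18, 19}
Identity is INVALID: LHS = {1, 2, 3, 4, 5, 6, 7, 8, 9, 10, 11, 12, 13, 14, 15, 16, 17, 18, 19} but the RHS claimed here equals {2, 4, 5, 6, 8, 10, 12, 14, 17, 18, 19}. The correct form is (A ∩ B)' = A' ∪ B'.

Identity is invalid: (A ∩ B)' = {1, 2, 3, 4, 5, 6, 7, 8, 9, 10, 11, 12, 13, 14, 15, 16, 17, 18, 19} but A' ∩ B' = {2, 4, 5, 6, 8, 10, 12, 14, 17, 18, 19}. The correct De Morgan law is (A ∩ B)' = A' ∪ B'.


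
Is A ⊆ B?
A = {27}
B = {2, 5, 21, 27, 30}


A ⊆ B means every element of A is in B.
All elements of A are in B.
So A ⊆ B.

Yes, A ⊆ B


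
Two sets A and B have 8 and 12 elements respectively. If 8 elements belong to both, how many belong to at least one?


|A ∪ B| = |A| + |B| - |A ∩ B|
= 8 + 12 - 8
= 12

|A ∪ B| = 12


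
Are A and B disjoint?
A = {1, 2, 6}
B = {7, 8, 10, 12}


Disjoint means A ∩ B = ∅.
A ∩ B = ∅
A ∩ B = ∅, so A and B are disjoint.

Yes, A and B are disjoint


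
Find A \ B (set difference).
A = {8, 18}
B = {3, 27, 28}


A \ B = elements in A but not in B
A = {8, 18}
B = {3, 27, 28}
Remove from A any elements in B
A \ B = {8, 18}

A \ B = {8, 18}


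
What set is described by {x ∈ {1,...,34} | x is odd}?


Checking each candidate:
Condition: odd numbers in {1,...,34}
Result = {1, 3, 5, 7, 9, 11, 13, 15, 17, 19, 21, 23, 25, 27, 29, 31, 33}

{1, 3, 5, 7, 9, 11, 13, 15, 17, 19, 21, 23, 25, 27, 29, 31, 33}


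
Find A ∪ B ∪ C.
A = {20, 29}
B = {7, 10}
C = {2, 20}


A ∪ B = {7, 10, 20, 29}
(A ∪ B) ∪ C = {2, 7, 10, 20, 29}

A ∪ B ∪ C = {2, 7, 10, 20, 29}


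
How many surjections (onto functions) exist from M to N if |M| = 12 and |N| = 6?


n = |M| = 12, k = |N| = 6. Surjections via inclusion-exclusion:
S(n,k) = Σ(-1)^i × C(k,i) × (k-i)^n, i=0 to k
i=0: (-1)^0×C(6,0)×6^12 = 2176782336
i=1: (-1)^1×C(6,1)×5^12 = -1464843750
i=2: (-1)^2×C(6,2)×4^12 = 251658240
i=3: (-1)^3×C(6,3)×3^12 = -10628820
i=4: (-1)^4×C(6,4)×2^12 = 61440
i=5: (-1)^5×C(6,5)×1^12 = -6
i=6: (-1)^6×C(6,6)×0^12 = 0
Total = 953029440

Number of surjections = 953029440


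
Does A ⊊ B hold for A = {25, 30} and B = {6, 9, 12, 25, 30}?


A ⊂ B requires: A ⊆ B AND A ≠ B.
A ⊆ B? Yes
A = B? No
A ⊂ B: Yes (A is a proper subset of B)

Yes, A ⊂ B


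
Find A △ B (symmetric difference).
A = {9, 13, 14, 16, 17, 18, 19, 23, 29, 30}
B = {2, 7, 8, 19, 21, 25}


A △ B = (A \ B) ∪ (B \ A) = elements in exactly one of A or B
A \ B = {9, 13, 14, 16, 17, 18, 23, 29, 30}
B \ A = {2, 7, 8, 21, 25}
A △ B = {2, 7, 8, 9, 13, 14, 16, 17, 18, 21, 23, 25, 29, 30}

A △ B = {2, 7, 8, 9, 13, 14, 16, 17, 18, 21, 23, 25, 29, 30}


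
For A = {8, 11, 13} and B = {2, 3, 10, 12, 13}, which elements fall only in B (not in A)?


A = {8, 11, 13}
B = {2, 3, 10, 12, 13}
Region: only in B (not in A)
Elements: {2, 3, 10, 12}

Elements only in B (not in A): {2, 3, 10, 12}


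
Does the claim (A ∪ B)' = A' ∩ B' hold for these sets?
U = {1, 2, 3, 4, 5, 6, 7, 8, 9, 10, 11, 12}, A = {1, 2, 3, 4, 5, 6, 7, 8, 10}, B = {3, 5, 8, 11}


LHS: A ∪ B = {1, 2, 3, 4, 5, 6, 7, 8, 10, 11}
(A ∪ B)' = U \ (A ∪ B) = {9, 12}
A' = {9, 11, 12}, B' = {1, 2, 4, 6, 7, 9, 10, 12}
Claimed RHS: A' ∩ B' = {9, 12}
Identity is VALID: LHS = RHS = {9, 12} ✓

Identity is valid. (A ∪ B)' = A' ∩ B' = {9, 12}


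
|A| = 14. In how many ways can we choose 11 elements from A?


C(n,k) = n! / (k!(n-k)!)
C(14,11) = 14! / (11!3!)
= 364

C(14,11) = 364


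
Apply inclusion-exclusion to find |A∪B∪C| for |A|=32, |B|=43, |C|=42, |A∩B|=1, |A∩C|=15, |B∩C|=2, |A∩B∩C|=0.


|A∪B∪C| = |A|+|B|+|C| - |A∩B|-|A∩C|-|B∩C| + |A∩B∩C|
= 32+43+42 - 1-15-2 + 0
= 117 - 18 + 0
= 99

|A ∪ B ∪ C| = 99


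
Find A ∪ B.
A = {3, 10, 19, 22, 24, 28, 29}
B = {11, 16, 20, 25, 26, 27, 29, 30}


A ∪ B = all elements in A or B (or both)
A = {3, 10, 19, 22, 24, 28, 29}
B = {11, 16, 20, 25, 26, 27, 29, 30}
A ∪ B = {3, 10, 11, 16, 19, 20, 22, 24, 25, 26, 27, 28, 29, 30}

A ∪ B = {3, 10, 11, 16, 19, 20, 22, 24, 25, 26, 27, 28, 29, 30}


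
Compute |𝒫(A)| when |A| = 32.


Number of subsets = 2^n
= 2^32
= 4294967296

|P(A)| = 4294967296


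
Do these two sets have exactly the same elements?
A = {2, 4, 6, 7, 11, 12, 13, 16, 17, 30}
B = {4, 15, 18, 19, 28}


Two sets are equal iff they have exactly the same elements.
A = {2, 4, 6, 7, 11, 12, 13, 16, 17, 30}
B = {4, 15, 18, 19, 28}
Differences: {2, 6, 7, 11, 12, 13, 15, 16, 17, 18, 19, 28, 30}
A ≠ B

No, A ≠ B


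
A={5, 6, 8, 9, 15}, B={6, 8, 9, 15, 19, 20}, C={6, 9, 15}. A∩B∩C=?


A ∩ B = {6, 8, 9, 15}
(A ∩ B) ∩ C = {6, 9, 15}

A ∩ B ∩ C = {6, 9, 15}


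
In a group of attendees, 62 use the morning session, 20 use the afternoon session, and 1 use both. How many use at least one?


|A ∪ B| = |A| + |B| - |A ∩ B|
= 62 + 20 - 1
= 81

|A ∪ B| = 81


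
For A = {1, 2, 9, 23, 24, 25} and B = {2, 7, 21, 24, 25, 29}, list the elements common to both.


A ∩ B = elements in both A and B
A = {1, 2, 9, 23, 24, 25}
B = {2, 7, 21, 24, 25, 29}
A ∩ B = {2, 24, 25}

A ∩ B = {2, 24, 25}


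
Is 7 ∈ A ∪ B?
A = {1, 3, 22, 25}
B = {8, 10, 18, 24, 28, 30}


A = {1, 3, 22, 25}, B = {8, 10, 18, 24, 28, 30}
A ∪ B = all elements in A or B
A ∪ B = {1, 3, 8, 10, 18, 22, 24, 25, 28, 30}
Checking if 7 ∈ A ∪ B
7 is not in A ∪ B → False

7 ∉ A ∪ B


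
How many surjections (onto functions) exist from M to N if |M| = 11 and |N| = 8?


n = |M| = 11, k = |N| = 8. Surjections via inclusion-exclusion:
S(n,k) = Σ(-1)^i × C(k,i) × (k-i)^n, i=0 to k
i=0: (-1)^0×C(8,0)×8^11 = 8589934592
i=1: (-1)^1×C(8,1)×7^11 = -15818613944
i=2: (-1)^2×C(8,2)×6^11 = 10158317568
i=3: (-1)^3×C(8,3)×5^11 = -2734375000
i=4: (-1)^4×C(8,4)×4^11 = 293601280
i=5: (-1)^5×C(8,5)×3^11 = -9920232
i=6: (-1)^6×C(8,6)×2^11 = 57344
i=7: (-1)^7×C(8,7)×1^11 = -8
i=8: (-1)^8×C(8,8)×0^11 = 0
Total = 479001600

Number of surjections = 479001600


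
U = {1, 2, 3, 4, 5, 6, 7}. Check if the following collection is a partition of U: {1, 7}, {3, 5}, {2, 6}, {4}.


A partition requires: (1) non-empty parts, (2) pairwise disjoint, (3) union = U
Parts: {1, 7}, {3, 5}, {2, 6}, {4}
Union of parts: {1, 2, 3, 4, 5, 6, 7}
U = {1, 2, 3, 4, 5, 6, 7}
All non-empty? True
Pairwise disjoint? True
Covers U? True

Yes, valid partition


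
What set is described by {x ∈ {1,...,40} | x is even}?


Checking each candidate:
Condition: even numbers in {1,...,40}
Result = {2, 4, 6, 8, 10, 12, 14, 16, 18, 20, 22, 24, 26, 28, 30, 32, 34, 36, 38, 40}

{2, 4, 6, 8, 10, 12, 14, 16, 18, 20, 22, 24, 26, 28, 30, 32, 34, 36, 38, 40}


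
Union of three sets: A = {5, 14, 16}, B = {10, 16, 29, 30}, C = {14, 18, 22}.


A ∪ B = {5, 10, 14, 16, 29, 30}
(A ∪ B) ∪ C = {5, 10, 14, 16, 18, 22, 29, 30}

A ∪ B ∪ C = {5, 10, 14, 16, 18, 22, 29, 30}


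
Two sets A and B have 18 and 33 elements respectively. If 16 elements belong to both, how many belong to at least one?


|A ∪ B| = |A| + |B| - |A ∩ B|
= 18 + 33 - 16
= 35

|A ∪ B| = 35


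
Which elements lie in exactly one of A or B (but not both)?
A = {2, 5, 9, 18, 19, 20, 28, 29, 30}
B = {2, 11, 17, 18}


A △ B = (A \ B) ∪ (B \ A) = elements in exactly one of A or B
A \ B = {5, 9, 19, 20, 28, 29, 30}
B \ A = {11, 17}
A △ B = {5, 9, 11, 17, 19, 20, 28, 29, 30}

A △ B = {5, 9, 11, 17, 19, 20, 28, 29, 30}


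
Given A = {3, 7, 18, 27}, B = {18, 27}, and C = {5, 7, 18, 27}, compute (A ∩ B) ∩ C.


A ∩ B = {18, 27}
(A ∩ B) ∩ C = {18, 27}

A ∩ B ∩ C = {18, 27}


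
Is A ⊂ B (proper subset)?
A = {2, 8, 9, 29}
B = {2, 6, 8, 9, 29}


A ⊂ B requires: A ⊆ B AND A ≠ B.
A ⊆ B? Yes
A = B? No
A ⊂ B: Yes (A is a proper subset of B)

Yes, A ⊂ B


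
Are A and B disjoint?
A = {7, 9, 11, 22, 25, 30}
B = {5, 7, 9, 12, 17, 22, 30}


Disjoint means A ∩ B = ∅.
A ∩ B = {7, 9, 22, 30}
A ∩ B ≠ ∅, so A and B are NOT disjoint.

No, A and B are not disjoint (A ∩ B = {7, 9, 22, 30})


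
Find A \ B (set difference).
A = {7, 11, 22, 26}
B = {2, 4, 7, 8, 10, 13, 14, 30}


A \ B = elements in A but not in B
A = {7, 11, 22, 26}
B = {2, 4, 7, 8, 10, 13, 14, 30}
Remove from A any elements in B
A \ B = {11, 22, 26}

A \ B = {11, 22, 26}


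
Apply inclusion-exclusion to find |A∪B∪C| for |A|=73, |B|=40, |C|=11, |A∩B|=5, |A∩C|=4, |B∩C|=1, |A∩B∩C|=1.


|A∪B∪C| = |A|+|B|+|C| - |A∩B|-|A∩C|-|B∩C| + |A∩B∩C|
= 73+40+11 - 5-4-1 + 1
= 124 - 10 + 1
= 115

|A ∪ B ∪ C| = 115


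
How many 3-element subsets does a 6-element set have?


C(n,k) = n! / (k!(n-k)!)
C(6,3) = 6! / (3!3!)
= 20

C(6,3) = 20


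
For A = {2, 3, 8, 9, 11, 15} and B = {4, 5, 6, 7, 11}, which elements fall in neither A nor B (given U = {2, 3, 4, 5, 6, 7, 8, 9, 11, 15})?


A = {2, 3, 8, 9, 11, 15}
B = {4, 5, 6, 7, 11}
Region: in neither A nor B (given U = {2, 3, 4, 5, 6, 7, 8, 9, 11, 15})
Elements: ∅

Elements in neither A nor B (given U = {2, 3, 4, 5, 6, 7, 8, 9, 11, 15}): ∅


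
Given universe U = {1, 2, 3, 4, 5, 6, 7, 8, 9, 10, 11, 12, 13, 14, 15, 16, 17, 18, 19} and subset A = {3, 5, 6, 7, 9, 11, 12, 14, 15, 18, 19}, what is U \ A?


Aᶜ = U \ A = elements in U but not in A
U = {1, 2, 3, 4, 5, 6, 7, 8, 9, 10, 11, 12, 13, 14, 15, 16, 17, 18, 19}
A = {3, 5, 6, 7, 9, 11, 12, 14, 15, 18, 19}
Aᶜ = {1, 2, 4, 8, 10, 13, 16, 17}

Aᶜ = {1, 2, 4, 8, 10, 13, 16, 17}


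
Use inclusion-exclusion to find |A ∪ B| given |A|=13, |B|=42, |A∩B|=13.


|A ∪ B| = |A| + |B| - |A ∩ B|
= 13 + 42 - 13
= 42

|A ∪ B| = 42


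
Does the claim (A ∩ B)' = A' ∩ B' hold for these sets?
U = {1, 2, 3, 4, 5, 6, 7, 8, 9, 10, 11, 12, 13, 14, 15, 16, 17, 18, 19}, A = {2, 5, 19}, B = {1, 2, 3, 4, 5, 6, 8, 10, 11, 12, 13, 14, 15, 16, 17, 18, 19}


LHS: A ∩ B = {2, 5, 19}
(A ∩ B)' = U \ (A ∩ B) = {1, 3, 4, 6, 7, 8, 9, 10, 11, 12, 13, 14, 15, 16, 17, 18}
A' = {1, 3, 4, 6, 7, 8, 9, 10, 11, 12, 13, 14, 15, 16, 17, 18}, B' = {7, 9}
Claimed RHS: A' ∩ B' = {7, 9}
Identity is INVALID: LHS = {1, 3, 4, 6, 7, 8, 9, 10, 11, 12, 13, 14, 15, 16, 17, 18} but the RHS claimed here equals {7, 9}. The correct form is (A ∩ B)' = A' ∪ B'.

Identity is invalid: (A ∩ B)' = {1, 3, 4, 6, 7, 8, 9, 10, 11, 12, 13, 14, 15, 16, 17, 18} but A' ∩ B' = {7, 9}. The correct De Morgan law is (A ∩ B)' = A' ∪ B'.


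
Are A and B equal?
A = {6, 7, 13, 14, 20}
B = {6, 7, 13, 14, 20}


Two sets are equal iff they have exactly the same elements.
A = {6, 7, 13, 14, 20}
B = {6, 7, 13, 14, 20}
Same elements → A = B

Yes, A = B


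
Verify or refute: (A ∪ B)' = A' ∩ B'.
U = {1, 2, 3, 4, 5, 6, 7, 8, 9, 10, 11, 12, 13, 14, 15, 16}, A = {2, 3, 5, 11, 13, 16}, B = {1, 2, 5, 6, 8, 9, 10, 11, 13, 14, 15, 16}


LHS: A ∪ B = {1, 2, 3, 5, 6, 8, 9, 10, 11, 13, 14, 15, 16}
(A ∪ B)' = U \ (A ∪ B) = {4, 7, 12}
A' = {1, 4, 6, 7, 8, 9, 10, 12, 14, 15}, B' = {3, 4, 7, 12}
Claimed RHS: A' ∩ B' = {4, 7, 12}
Identity is VALID: LHS = RHS = {4, 7, 12} ✓

Identity is valid. (A ∪ B)' = A' ∩ B' = {4, 7, 12}


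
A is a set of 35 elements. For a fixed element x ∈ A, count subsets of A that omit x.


Subsets of A avoiding x are subsets of A \ {x}, which has 34 elements.
Count = 2^(n-1) = 2^34
= 17179869184

Number of subsets avoiding x = 17179869184


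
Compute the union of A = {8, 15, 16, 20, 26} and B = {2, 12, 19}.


A ∪ B = all elements in A or B (or both)
A = {8, 15, 16, 20, 26}
B = {2, 12, 19}
A ∪ B = {2, 8, 12, 15, 16, 19, 20, 26}

A ∪ B = {2, 8, 12, 15, 16, 19, 20, 26}


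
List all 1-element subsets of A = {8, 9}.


|A| = 2, so A has C(2,1) = 2 subsets of size 1.
Enumerate by choosing 1 elements from A at a time:
{8}, {9}

1-element subsets (2 total): {8}, {9}


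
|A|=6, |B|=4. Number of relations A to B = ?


A relation from A to B is any subset of A × B.
|A × B| = 6 × 4 = 24
# relations = 2^|A × B| = 2^24 = 16777216

Number of relations = 16777216


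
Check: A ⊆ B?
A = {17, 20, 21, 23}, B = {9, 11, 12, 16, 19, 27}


A ⊆ B means every element of A is in B.
Elements in A not in B: {17, 20, 21, 23}
So A ⊄ B.

No, A ⊄ B


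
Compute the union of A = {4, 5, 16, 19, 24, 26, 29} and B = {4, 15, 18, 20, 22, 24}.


A ∪ B = all elements in A or B (or both)
A = {4, 5, 16, 19, 24, 26, 29}
B = {4, 15, 18, 20, 22, 24}
A ∪ B = {4, 5, 15, 16, 18, 19, 20, 22, 24, 26, 29}

A ∪ B = {4, 5, 15, 16, 18, 19, 20, 22, 24, 26, 29}


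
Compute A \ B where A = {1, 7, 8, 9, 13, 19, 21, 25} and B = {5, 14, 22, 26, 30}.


A \ B = elements in A but not in B
A = {1, 7, 8, 9, 13, 19, 21, 25}
B = {5, 14, 22, 26, 30}
Remove from A any elements in B
A \ B = {1, 7, 8, 9, 13, 19, 21, 25}

A \ B = {1, 7, 8, 9, 13, 19, 21, 25}


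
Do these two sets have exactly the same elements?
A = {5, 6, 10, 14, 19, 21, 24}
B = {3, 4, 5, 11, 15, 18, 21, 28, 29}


Two sets are equal iff they have exactly the same elements.
A = {5, 6, 10, 14, 19, 21, 24}
B = {3, 4, 5, 11, 15, 18, 21, 28, 29}
Differences: {3, 4, 6, 10, 11, 14, 15, 18, 19, 24, 28, 29}
A ≠ B

No, A ≠ B


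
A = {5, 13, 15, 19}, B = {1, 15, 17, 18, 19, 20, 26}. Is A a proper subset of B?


A ⊂ B requires: A ⊆ B AND A ≠ B.
A ⊆ B? No
A ⊄ B, so A is not a proper subset.

No, A is not a proper subset of B


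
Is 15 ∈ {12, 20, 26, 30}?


A = {12, 20, 26, 30}
Checking if 15 is in A
15 is not in A → False

15 ∉ A


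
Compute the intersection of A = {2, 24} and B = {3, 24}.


A ∩ B = elements in both A and B
A = {2, 24}
B = {3, 24}
A ∩ B = {24}

A ∩ B = {24}


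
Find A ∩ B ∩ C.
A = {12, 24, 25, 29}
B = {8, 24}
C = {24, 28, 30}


A ∩ B = {24}
(A ∩ B) ∩ C = {24}

A ∩ B ∩ C = {24}


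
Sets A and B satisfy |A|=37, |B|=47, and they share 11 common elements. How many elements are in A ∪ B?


|A ∪ B| = |A| + |B| - |A ∩ B|
= 37 + 47 - 11
= 73

|A ∪ B| = 73


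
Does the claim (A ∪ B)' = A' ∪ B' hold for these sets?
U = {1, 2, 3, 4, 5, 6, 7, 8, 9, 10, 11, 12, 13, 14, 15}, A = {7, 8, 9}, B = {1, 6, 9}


LHS: A ∪ B = {1, 6, 7, 8, 9}
(A ∪ B)' = U \ (A ∪ B) = {2, 3, 4, 5, 10, 11, 12, 13, 14, 15}
A' = {1, 2, 3, 4, 5, 6, 10, 11, 12, 13, 14, 15}, B' = {2, 3, 4, 5, 7, 8, 10, 11, 12, 13, 14, 15}
Claimed RHS: A' ∪ B' = {1, 2, 3, 4, 5, 6, 7, 8, 10, 11, 12, 13, 14, 15}
Identity is INVALID: LHS = {2, 3, 4, 5, 10, 11, 12, 13, 14, 15} but the RHS claimed here equals {1, 2, 3, 4, 5, 6, 7, 8, 10, 11, 12, 13, 14, 15}. The correct form is (A ∪ B)' = A' ∩ B'.

Identity is invalid: (A ∪ B)' = {2, 3, 4, 5, 10, 11, 12, 13, 14, 15} but A' ∪ B' = {1, 2, 3, 4, 5, 6, 7, 8, 10, 11, 12, 13, 14, 15}. The correct De Morgan law is (A ∪ B)' = A' ∩ B'.


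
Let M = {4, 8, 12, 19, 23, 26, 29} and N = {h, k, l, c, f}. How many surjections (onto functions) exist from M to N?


n = |M| = 7, k = |N| = 5. Surjections via inclusion-exclusion:
S(n,k) = Σ(-1)^i × C(k,i) × (k-i)^n, i=0 to k
i=0: (-1)^0×C(5,0)×5^7 = 78125
i=1: (-1)^1×C(5,1)×4^7 = -81920
i=2: (-1)^2×C(5,2)×3^7 = 21870
i=3: (-1)^3×C(5,3)×2^7 = -1280
i=4: (-1)^4×C(5,4)×1^7 = 5
i=5: (-1)^5×C(5,5)×0^7 = 0
Total = 16800

Number of surjections = 16800


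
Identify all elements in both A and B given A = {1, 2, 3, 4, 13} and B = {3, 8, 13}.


A = {1, 2, 3, 4, 13}
B = {3, 8, 13}
Region: in both A and B
Elements: {3, 13}

Elements in both A and B: {3, 13}


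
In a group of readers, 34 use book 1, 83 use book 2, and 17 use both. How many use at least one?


|A ∪ B| = |A| + |B| - |A ∩ B|
= 34 + 83 - 17
= 100

|A ∪ B| = 100


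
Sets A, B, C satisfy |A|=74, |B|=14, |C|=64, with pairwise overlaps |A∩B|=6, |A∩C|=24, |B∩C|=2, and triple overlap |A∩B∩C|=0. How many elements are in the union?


|A∪B∪C| = |A|+|B|+|C| - |A∩B|-|A∩C|-|B∩C| + |A∩B∩C|
= 74+14+64 - 6-24-2 + 0
= 152 - 32 + 0
= 120

|A ∪ B ∪ C| = 120


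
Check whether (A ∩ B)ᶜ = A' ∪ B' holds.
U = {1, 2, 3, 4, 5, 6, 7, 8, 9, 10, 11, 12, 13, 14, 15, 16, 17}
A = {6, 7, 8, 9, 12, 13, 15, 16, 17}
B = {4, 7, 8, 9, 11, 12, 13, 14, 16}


LHS: A ∩ B = {7, 8, 9, 12, 13, 16}
(A ∩ B)' = U \ (A ∩ B) = {1, 2, 3, 4, 5, 6, 10, 11, 14, 15, 17}
A' = {1, 2, 3, 4, 5, 10, 11, 14}, B' = {1, 2, 3, 5, 6, 10, 15, 17}
Claimed RHS: A' ∪ B' = {1, 2, 3, 4, 5, 6, 10, 11, 14, 15, 17}
Identity is VALID: LHS = RHS = {1, 2, 3, 4, 5, 6, 10, 11, 14, 15, 17} ✓

Identity is valid. (A ∩ B)' = A' ∪ B' = {1, 2, 3, 4, 5, 6, 10, 11, 14, 15, 17}


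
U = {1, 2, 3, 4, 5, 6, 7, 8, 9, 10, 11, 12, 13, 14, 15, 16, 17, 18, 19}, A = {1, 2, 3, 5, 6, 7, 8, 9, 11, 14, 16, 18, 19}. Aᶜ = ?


Aᶜ = U \ A = elements in U but not in A
U = {1, 2, 3, 4, 5, 6, 7, 8, 9, 10, 11, 12, 13, 14, 15, 16, 17, 18, 19}
A = {1, 2, 3, 5, 6, 7, 8, 9, 11, 14, 16, 18, 19}
Aᶜ = {4, 10, 12, 13, 15, 17}

Aᶜ = {4, 10, 12, 13, 15, 17}


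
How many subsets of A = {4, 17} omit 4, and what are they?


A subset of A that omits 4 is a subset of A \ {4}, so there are 2^(n-1) = 2^1 = 2 of them.
Subsets excluding 4: ∅, {17}

Subsets excluding 4 (2 total): ∅, {17}


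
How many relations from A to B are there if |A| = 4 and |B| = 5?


A relation from A to B is any subset of A × B.
|A × B| = 4 × 5 = 20
# relations = 2^|A × B| = 2^20 = 1048576

Number of relations = 1048576


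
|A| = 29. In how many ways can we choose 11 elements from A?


C(n,k) = n! / (k!(n-k)!)
C(29,11) = 29! / (11!18!)
= 34597290

C(29,11) = 34597290


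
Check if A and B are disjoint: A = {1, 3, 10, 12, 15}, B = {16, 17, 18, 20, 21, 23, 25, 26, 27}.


Disjoint means A ∩ B = ∅.
A ∩ B = ∅
A ∩ B = ∅, so A and B are disjoint.

Yes, A and B are disjoint


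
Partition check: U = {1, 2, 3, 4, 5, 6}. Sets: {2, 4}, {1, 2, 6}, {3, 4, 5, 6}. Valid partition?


A partition requires: (1) non-empty parts, (2) pairwise disjoint, (3) union = U
Parts: {2, 4}, {1, 2, 6}, {3, 4, 5, 6}
Union of parts: {1, 2, 3, 4, 5, 6}
U = {1, 2, 3, 4, 5, 6}
All non-empty? True
Pairwise disjoint? False
Covers U? True

No, not a valid partition


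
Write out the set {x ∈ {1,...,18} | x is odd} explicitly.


Checking each candidate:
Condition: odd numbers in {1,...,18}
Result = {1, 3, 5, 7, 9, 11, 13, 15, 17}

{1, 3, 5, 7, 9, 11, 13, 15, 17}


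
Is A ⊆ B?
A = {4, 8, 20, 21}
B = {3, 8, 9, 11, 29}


A ⊆ B means every element of A is in B.
Elements in A not in B: {4, 20, 21}
So A ⊄ B.

No, A ⊄ B


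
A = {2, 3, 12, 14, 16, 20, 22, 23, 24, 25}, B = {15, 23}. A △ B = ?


A △ B = (A \ B) ∪ (B \ A) = elements in exactly one of A or B
A \ B = {2, 3, 12, 14, 16, 20, 22, 24, 25}
B \ A = {15}
A △ B = {2, 3, 12, 14, 15, 16, 20, 22, 24, 25}

A △ B = {2, 3, 12, 14, 15, 16, 20, 22, 24, 25}


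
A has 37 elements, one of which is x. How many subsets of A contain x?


Subsets of A containing x correspond to subsets of A \ {x}, which has 36 elements.
Count = 2^(n-1) = 2^36
= 68719476736

Number of subsets containing x = 68719476736


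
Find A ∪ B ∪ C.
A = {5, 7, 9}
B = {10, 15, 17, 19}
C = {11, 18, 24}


A ∪ B = {5, 7, 9, 10, 15, 17, 19}
(A ∪ B) ∪ C = {5, 7, 9, 10, 11, 15, 17, 18, 19, 24}

A ∪ B ∪ C = {5, 7, 9, 10, 11, 15, 17, 18, 19, 24}


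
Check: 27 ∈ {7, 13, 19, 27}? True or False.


A = {7, 13, 19, 27}
Checking if 27 is in A
27 is in A → True

27 ∈ A


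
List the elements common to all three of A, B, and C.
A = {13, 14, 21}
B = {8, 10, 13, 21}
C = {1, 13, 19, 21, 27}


A ∩ B = {13, 21}
(A ∩ B) ∩ C = {13, 21}

A ∩ B ∩ C = {13, 21}


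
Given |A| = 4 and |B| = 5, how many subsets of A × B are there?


A relation from A to B is any subset of A × B.
|A × B| = 4 × 5 = 20
# relations = 2^|A × B| = 2^20 = 1048576

Number of relations = 1048576


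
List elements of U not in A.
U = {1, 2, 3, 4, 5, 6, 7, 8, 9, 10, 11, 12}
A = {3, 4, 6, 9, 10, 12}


Aᶜ = U \ A = elements in U but not in A
U = {1, 2, 3, 4, 5, 6, 7, 8, 9, 10, 11, 12}
A = {3, 4, 6, 9, 10, 12}
Aᶜ = {1, 2, 5, 7, 8, 11}

Aᶜ = {1, 2, 5, 7, 8, 11}


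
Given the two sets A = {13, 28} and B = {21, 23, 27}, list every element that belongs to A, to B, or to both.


A ∪ B = all elements in A or B (or both)
A = {13, 28}
B = {21, 23, 27}
A ∪ B = {13, 21, 23, 27, 28}

A ∪ B = {13, 21, 23, 27, 28}


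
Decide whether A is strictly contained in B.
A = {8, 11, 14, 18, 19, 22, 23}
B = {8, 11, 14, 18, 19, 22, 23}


A ⊂ B requires: A ⊆ B AND A ≠ B.
A ⊆ B? Yes
A = B? Yes
A = B, so A is not a PROPER subset.

No, A is not a proper subset of B


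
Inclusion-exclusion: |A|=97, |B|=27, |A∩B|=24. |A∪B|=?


|A ∪ B| = |A| + |B| - |A ∩ B|
= 97 + 27 - 24
= 100

|A ∪ B| = 100


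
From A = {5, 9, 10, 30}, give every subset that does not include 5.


A subset of A that omits 5 is a subset of A \ {5}, so there are 2^(n-1) = 2^3 = 8 of them.
Subsets excluding 5: ∅, {9}, {10}, {30}, {9, 10}, {9, 30}, {10, 30}, {9, 10, 30}

Subsets excluding 5 (8 total): ∅, {9}, {10}, {30}, {9, 10}, {9, 30}, {10, 30}, {9, 10, 30}


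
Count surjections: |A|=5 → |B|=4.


n = |A| = 5, k = |B| = 4. Surjections via inclusion-exclusion:
S(n,k) = Σ(-1)^i × C(k,i) × (k-i)^n, i=0 to k
i=0: (-1)^0×C(4,0)×4^5 = 1024
i=1: (-1)^1×C(4,1)×3^5 = -972
i=2: (-1)^2×C(4,2)×2^5 = 192
i=3: (-1)^3×C(4,3)×1^5 = -4
i=4: (-1)^4×C(4,4)×0^5 = 0
Total = 240

Number of surjections = 240


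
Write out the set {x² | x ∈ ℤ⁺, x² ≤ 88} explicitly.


Checking each candidate:
Condition: positive perfect squares ≤ 88
Result = {1, 4, 9, 16, 25, 36, 49, 64, 81}

{1, 4, 9, 16, 25, 36, 49, 64, 81}


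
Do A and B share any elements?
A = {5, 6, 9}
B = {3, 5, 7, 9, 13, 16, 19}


Disjoint means A ∩ B = ∅.
A ∩ B = {5, 9}
A ∩ B ≠ ∅, so A and B are NOT disjoint.

Yes — A and B share the element(s) of A ∩ B = {5, 9}, so they are not disjoint


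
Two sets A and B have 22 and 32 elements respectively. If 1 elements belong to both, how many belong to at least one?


|A ∪ B| = |A| + |B| - |A ∩ B|
= 22 + 32 - 1
= 53

|A ∪ B| = 53


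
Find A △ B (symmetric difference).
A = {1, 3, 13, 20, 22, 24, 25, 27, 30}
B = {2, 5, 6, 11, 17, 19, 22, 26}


A △ B = (A \ B) ∪ (B \ A) = elements in exactly one of A or B
A \ B = {1, 3, 13, 20, 24, 25, 27, 30}
B \ A = {2, 5, 6, 11, 17, 19, 26}
A △ B = {1, 2, 3, 5, 6, 11, 13, 17, 19, 20, 24, 25, 26, 27, 30}

A △ B = {1, 2, 3, 5, 6, 11, 13, 17, 19, 20, 24, 25, 26, 27, 30}


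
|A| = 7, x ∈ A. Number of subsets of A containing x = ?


Subsets of A containing x correspond to subsets of A \ {x}, which has 6 elements.
Count = 2^(n-1) = 2^6
= 64

Number of subsets containing x = 64


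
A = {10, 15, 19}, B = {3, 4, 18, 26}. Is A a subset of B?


A ⊆ B means every element of A is in B.
Elements in A not in B: {10, 15, 19}
So A ⊄ B.

No, A ⊄ B


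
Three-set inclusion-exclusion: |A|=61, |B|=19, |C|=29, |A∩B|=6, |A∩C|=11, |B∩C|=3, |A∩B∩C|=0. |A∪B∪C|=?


|A∪B∪C| = |A|+|B|+|C| - |A∩B|-|A∩C|-|B∩C| + |A∩B∩C|
= 61+19+29 - 6-11-3 + 0
= 109 - 20 + 0
= 89

|A ∪ B ∪ C| = 89


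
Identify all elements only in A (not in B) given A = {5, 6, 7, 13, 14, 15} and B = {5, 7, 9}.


A = {5, 6, 7, 13, 14, 15}
B = {5, 7, 9}
Region: only in A (not in B)
Elements: {6, 13, 14, 15}

Elements only in A (not in B): {6, 13, 14, 15}


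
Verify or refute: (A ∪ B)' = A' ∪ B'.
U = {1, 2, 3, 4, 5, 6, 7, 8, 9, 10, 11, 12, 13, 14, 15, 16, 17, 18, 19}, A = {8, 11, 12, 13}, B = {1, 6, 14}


LHS: A ∪ B = {1, 6, 8, 11, 12, 13, 14}
(A ∪ B)' = U \ (A ∪ B) = {2, 3, 4, 5, 7, 9, 10, 15, 16, 17, 18, 19}
A' = {1, 2, 3, 4, 5, 6, 7, 9, 10, 14, 15, 16, 17, 18, 19}, B' = {2, 3, 4, 5, 7, 8, 9, 10, 11, 12, 13, 15, 16, 17, 18, 19}
Claimed RHS: A' ∪ B' = {1, 2, 3, 4, 5, 6, 7, 8, 9, 10, 11, 12, 13, 14, 15, 16, 17, 18, 19}
Identity is INVALID: LHS = {2, 3, 4, 5, 7, 9, 10, 15, 16, 17, 18, 19} but the RHS claimed here equals {1, 2, 3, 4, 5, 6, 7, 8, 9, 10, 11, 12, 13, 14, 15, 16, 17, 18, 19}. The correct form is (A ∪ B)' = A' ∩ B'.

Identity is invalid: (A ∪ B)' = {2, 3, 4, 5, 7, 9, 10, 15, 16, 17, 18, 19} but A' ∪ B' = {1, 2, 3, 4, 5, 6, 7, 8, 9, 10, 11, 12, 13, 14, 15, 16, 17, 18, 19}. The correct De Morgan law is (A ∪ B)' = A' ∩ B'.


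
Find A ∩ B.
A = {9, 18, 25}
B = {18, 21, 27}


A ∩ B = elements in both A and B
A = {9, 18, 25}
B = {18, 21, 27}
A ∩ B = {18}

A ∩ B = {18}


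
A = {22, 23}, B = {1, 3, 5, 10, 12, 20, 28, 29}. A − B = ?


A \ B = elements in A but not in B
A = {22, 23}
B = {1, 3, 5, 10, 12, 20, 28, 29}
Remove from A any elements in B
A \ B = {22, 23}

A \ B = {22, 23}


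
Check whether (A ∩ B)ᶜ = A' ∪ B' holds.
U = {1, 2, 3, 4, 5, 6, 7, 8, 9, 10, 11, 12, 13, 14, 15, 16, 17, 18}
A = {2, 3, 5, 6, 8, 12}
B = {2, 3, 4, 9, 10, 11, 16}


LHS: A ∩ B = {2, 3}
(A ∩ B)' = U \ (A ∩ B) = {1, 4, 5, 6, 7, 8, 9, 10, 11, 12, 13, 14, 15, 16, 17, 18}
A' = {1, 4, 7, 9, 10, 11, 13, 14, 15, 16, 17, 18}, B' = {1, 5, 6, 7, 8, 12, 13, 14, 15, 17, 18}
Claimed RHS: A' ∪ B' = {1, 4, 5, 6, 7, 8, 9, 10, 11, 12, 13, 14, 15, 16, 17, 18}
Identity is VALID: LHS = RHS = {1, 4, 5, 6, 7, 8, 9, 10, 11, 12, 13, 14, 15, 16, 17, 18} ✓

Identity is valid. (A ∩ B)' = A' ∪ B' = {1, 4, 5, 6, 7, 8, 9, 10, 11, 12, 13, 14, 15, 16, 17, 18}


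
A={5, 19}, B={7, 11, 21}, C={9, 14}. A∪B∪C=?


A ∪ B = {5, 7, 11, 19, 21}
(A ∪ B) ∪ C = {5, 7, 9, 11, 14, 19, 21}

A ∪ B ∪ C = {5, 7, 9, 11, 14, 19, 21}


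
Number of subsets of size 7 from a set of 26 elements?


C(n,k) = n! / (k!(n-k)!)
C(26,7) = 26! / (7!19!)
= 657800

C(26,7) = 657800


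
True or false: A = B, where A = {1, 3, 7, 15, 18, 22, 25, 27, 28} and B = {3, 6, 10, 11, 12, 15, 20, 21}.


Two sets are equal iff they have exactly the same elements.
A = {1, 3, 7, 15, 18, 22, 25, 27, 28}
B = {3, 6, 10, 11, 12, 15, 20, 21}
Differences: {1, 6, 7, 10, 11, 12, 18, 20, 21, 22, 25, 27, 28}
A ≠ B

No, A ≠ B


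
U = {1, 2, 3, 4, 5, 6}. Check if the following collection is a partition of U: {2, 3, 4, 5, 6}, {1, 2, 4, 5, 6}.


A partition requires: (1) non-empty parts, (2) pairwise disjoint, (3) union = U
Parts: {2, 3, 4, 5, 6}, {1, 2, 4, 5, 6}
Union of parts: {1, 2, 3, 4, 5, 6}
U = {1, 2, 3, 4, 5, 6}
All non-empty? True
Pairwise disjoint? False
Covers U? True

No, not a valid partition


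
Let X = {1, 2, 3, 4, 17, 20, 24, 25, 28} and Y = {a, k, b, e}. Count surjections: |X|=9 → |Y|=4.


n = |X| = 9, k = |Y| = 4. Surjections via inclusion-exclusion:
S(n,k) = Σ(-1)^i × C(k,i) × (k-i)^n, i=0 to k
i=0: (-1)^0×C(4,0)×4^9 = 262144
i=1: (-1)^1×C(4,1)×3^9 = -78732
i=2: (-1)^2×C(4,2)×2^9 = 3072
i=3: (-1)^3×C(4,3)×1^9 = -4
i=4: (-1)^4×C(4,4)×0^9 = 0
Total = 186480

Number of surjections = 186480


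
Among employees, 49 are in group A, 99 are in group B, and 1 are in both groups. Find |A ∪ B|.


|A ∪ B| = |A| + |B| - |A ∩ B|
= 49 + 99 - 1
= 147

|A ∪ B| = 147


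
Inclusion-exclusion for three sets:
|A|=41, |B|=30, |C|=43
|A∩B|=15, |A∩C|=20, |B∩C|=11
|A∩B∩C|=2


|A∪B∪C| = |A|+|B|+|C| - |A∩B|-|A∩C|-|B∩C| + |A∩B∩C|
= 41+30+43 - 15-20-11 + 2
= 114 - 46 + 2
= 70

|A ∪ B ∪ C| = 70


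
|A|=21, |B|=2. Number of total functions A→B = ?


Each of |A| = 21 inputs maps to any of |B| = 2 outputs.
# functions = |B|^|A| = 2^21
= 2097152

Number of functions = 2097152


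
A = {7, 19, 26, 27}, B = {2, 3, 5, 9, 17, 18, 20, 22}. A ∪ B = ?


A ∪ B = all elements in A or B (or both)
A = {7, 19, 26, 27}
B = {2, 3, 5, 9, 17, 18, 20, 22}
A ∪ B = {2, 3, 5, 7, 9, 17, 18, 19, 20, 22, 26, 27}

A ∪ B = {2, 3, 5, 7, 9, 17, 18, 19, 20, 22, 26, 27}


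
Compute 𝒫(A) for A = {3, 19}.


|A| = 2, so |P(A)| = 2^2 = 4
Enumerate subsets by cardinality (0 to 2):
∅, {3}, {19}, {3, 19}

P(A) has 4 subsets: ∅, {3}, {19}, {3, 19}


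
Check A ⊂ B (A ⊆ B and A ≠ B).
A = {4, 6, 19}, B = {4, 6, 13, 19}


A ⊂ B requires: A ⊆ B AND A ≠ B.
A ⊆ B? Yes
A = B? No
A ⊂ B: Yes (A is a proper subset of B)

Yes, A ⊂ B


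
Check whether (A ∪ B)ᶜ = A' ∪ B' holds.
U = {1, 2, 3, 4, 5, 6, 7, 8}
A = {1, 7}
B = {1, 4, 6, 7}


LHS: A ∪ B = {1, 4, 6, 7}
(A ∪ B)' = U \ (A ∪ B) = {2, 3, 5, 8}
A' = {2, 3, 4, 5, 6, 8}, B' = {2, 3, 5, 8}
Claimed RHS: A' ∪ B' = {2, 3, 4, 5, 6, 8}
Identity is INVALID: LHS = {2, 3, 5, 8} but the RHS claimed here equals {2, 3, 4, 5, 6, 8}. The correct form is (A ∪ B)' = A' ∩ B'.

Identity is invalid: (A ∪ B)' = {2, 3, 5, 8} but A' ∪ B' = {2, 3, 4, 5, 6, 8}. The correct De Morgan law is (A ∪ B)' = A' ∩ B'.


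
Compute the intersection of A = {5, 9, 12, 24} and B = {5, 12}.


A ∩ B = elements in both A and B
A = {5, 9, 12, 24}
B = {5, 12}
A ∩ B = {5, 12}

A ∩ B = {5, 12}


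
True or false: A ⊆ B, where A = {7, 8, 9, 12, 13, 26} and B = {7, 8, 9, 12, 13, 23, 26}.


A ⊆ B means every element of A is in B.
All elements of A are in B.
So A ⊆ B.

Yes, A ⊆ B


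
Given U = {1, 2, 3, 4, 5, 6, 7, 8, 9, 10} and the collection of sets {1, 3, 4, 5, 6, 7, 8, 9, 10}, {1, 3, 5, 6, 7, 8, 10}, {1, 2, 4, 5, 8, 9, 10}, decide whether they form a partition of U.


A partition requires: (1) non-empty parts, (2) pairwise disjoint, (3) union = U
Parts: {1, 3, 4, 5, 6, 7, 8, 9, 10}, {1, 3, 5, 6, 7, 8, 10}, {1, 2, 4, 5, 8, 9, 10}
Union of parts: {1, 2, 3, 4, 5, 6, 7, 8, 9, 10}
U = {1, 2, 3, 4, 5, 6, 7, 8, 9, 10}
All non-empty? True
Pairwise disjoint? False
Covers U? True

No, not a valid partition


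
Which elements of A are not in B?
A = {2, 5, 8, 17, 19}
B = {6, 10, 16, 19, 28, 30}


A \ B = elements in A but not in B
A = {2, 5, 8, 17, 19}
B = {6, 10, 16, 19, 28, 30}
Remove from A any elements in B
A \ B = {2, 5, 8, 17}

A \ B = {2, 5, 8, 17}


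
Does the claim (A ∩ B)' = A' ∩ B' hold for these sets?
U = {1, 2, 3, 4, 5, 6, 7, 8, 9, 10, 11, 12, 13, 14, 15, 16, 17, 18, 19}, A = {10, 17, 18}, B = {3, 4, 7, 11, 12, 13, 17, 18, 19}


LHS: A ∩ B = {17, 18}
(A ∩ B)' = U \ (A ∩ B) = {1, 2, 3, 4, 5, 6, 7, 8, 9, 10, 11, 12, 13, 14, 15, 16, 19}
A' = {1, 2, 3, 4, 5, 6, 7, 8, 9, 11, 12, 13, 14, 15, 16, 19}, B' = {1, 2, 5, 6, 8, 9, 10, 14, 15, 16}
Claimed RHS: A' ∩ B' = {1, 2, 5, 6, 8, 9, 14, 15, 16}
Identity is INVALID: LHS = {1, 2, 3, 4, 5, 6, 7, 8, 9, 10, 11, 12, 13, 14, 15, 16, 19} but the RHS claimed here equals {1, 2, 5, 6, 8, 9, 14, 15, 16}. The correct form is (A ∩ B)' = A' ∪ B'.

Identity is invalid: (A ∩ B)' = {1, 2, 3, 4, 5, 6, 7, 8, 9, 10, 11, 12, 13, 14, 15, 16, 19} but A' ∩ B' = {1, 2, 5, 6, 8, 9, 14, 15, 16}. The correct De Morgan law is (A ∩ B)' = A' ∪ B'.


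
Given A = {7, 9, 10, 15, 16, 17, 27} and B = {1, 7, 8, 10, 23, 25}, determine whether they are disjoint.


Disjoint means A ∩ B = ∅.
A ∩ B = {7, 10}
A ∩ B ≠ ∅, so A and B are NOT disjoint.

No, A and B are not disjoint (A ∩ B = {7, 10})


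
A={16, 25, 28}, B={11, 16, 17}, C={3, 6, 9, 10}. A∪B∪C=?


A ∪ B = {11, 16, 17, 25, 28}
(A ∪ B) ∪ C = {3, 6, 9, 10, 11, 16, 17, 25, 28}

A ∪ B ∪ C = {3, 6, 9, 10, 11, 16, 17, 25, 28}


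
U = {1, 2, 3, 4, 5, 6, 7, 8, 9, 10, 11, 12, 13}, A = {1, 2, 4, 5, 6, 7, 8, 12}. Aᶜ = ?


Aᶜ = U \ A = elements in U but not in A
U = {1, 2, 3, 4, 5, 6, 7, 8, 9, 10, 11, 12, 13}
A = {1, 2, 4, 5, 6, 7, 8, 12}
Aᶜ = {3, 9, 10, 11, 13}

Aᶜ = {3, 9, 10, 11, 13}


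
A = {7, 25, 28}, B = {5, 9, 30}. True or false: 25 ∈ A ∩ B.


A = {7, 25, 28}, B = {5, 9, 30}
A ∩ B = elements in both A and B
A ∩ B = ∅
Checking if 25 ∈ A ∩ B
25 is not in A ∩ B → False

25 ∉ A ∩ B


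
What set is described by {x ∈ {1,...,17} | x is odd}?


Checking each candidate:
Condition: odd numbers in {1,...,17}
Result = {1, 3, 5, 7, 9, 11, 13, 15, 17}

{1, 3, 5, 7, 9, 11, 13, 15, 17}


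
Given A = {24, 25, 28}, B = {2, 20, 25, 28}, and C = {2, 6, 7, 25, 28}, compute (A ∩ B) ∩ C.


A ∩ B = {25, 28}
(A ∩ B) ∩ C = {25, 28}

A ∩ B ∩ C = {25, 28}


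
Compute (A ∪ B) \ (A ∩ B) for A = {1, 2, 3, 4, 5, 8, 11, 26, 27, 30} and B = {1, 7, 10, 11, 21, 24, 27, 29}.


A △ B = (A \ B) ∪ (B \ A) = elements in exactly one of A or B
A \ B = {2, 3, 4, 5, 8, 26, 30}
B \ A = {7, 10, 21, 24, 29}
A △ B = {2, 3, 4, 5, 7, 8, 10, 21, 24, 26, 29, 30}

A △ B = {2, 3, 4, 5, 7, 8, 10, 21, 24, 26, 29, 30}


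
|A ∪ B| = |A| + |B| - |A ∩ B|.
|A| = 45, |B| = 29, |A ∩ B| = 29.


|A ∪ B| = |A| + |B| - |A ∩ B|
= 45 + 29 - 29
= 45

|A ∪ B| = 45


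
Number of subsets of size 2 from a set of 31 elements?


C(n,k) = n! / (k!(n-k)!)
C(31,2) = 31! / (2!29!)
= 465

C(31,2) = 465


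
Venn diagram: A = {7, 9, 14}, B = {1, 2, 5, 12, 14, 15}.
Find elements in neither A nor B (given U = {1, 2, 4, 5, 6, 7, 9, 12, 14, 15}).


A = {7, 9, 14}
B = {1, 2, 5, 12, 14, 15}
Region: in neither A nor B (given U = {1, 2, 4, 5, 6, 7, 9, 12, 14, 15})
Elements: {4, 6}

Elements in neither A nor B (given U = {1, 2, 4, 5, 6, 7, 9, 12, 14, 15}): {4, 6}


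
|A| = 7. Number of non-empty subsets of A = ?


Total subsets = 2^n = 2^7 = 128
Non-empty subsets exclude the empty set: 2^n - 1
= 128 - 1
= 127

Number of non-empty subsets = 127
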